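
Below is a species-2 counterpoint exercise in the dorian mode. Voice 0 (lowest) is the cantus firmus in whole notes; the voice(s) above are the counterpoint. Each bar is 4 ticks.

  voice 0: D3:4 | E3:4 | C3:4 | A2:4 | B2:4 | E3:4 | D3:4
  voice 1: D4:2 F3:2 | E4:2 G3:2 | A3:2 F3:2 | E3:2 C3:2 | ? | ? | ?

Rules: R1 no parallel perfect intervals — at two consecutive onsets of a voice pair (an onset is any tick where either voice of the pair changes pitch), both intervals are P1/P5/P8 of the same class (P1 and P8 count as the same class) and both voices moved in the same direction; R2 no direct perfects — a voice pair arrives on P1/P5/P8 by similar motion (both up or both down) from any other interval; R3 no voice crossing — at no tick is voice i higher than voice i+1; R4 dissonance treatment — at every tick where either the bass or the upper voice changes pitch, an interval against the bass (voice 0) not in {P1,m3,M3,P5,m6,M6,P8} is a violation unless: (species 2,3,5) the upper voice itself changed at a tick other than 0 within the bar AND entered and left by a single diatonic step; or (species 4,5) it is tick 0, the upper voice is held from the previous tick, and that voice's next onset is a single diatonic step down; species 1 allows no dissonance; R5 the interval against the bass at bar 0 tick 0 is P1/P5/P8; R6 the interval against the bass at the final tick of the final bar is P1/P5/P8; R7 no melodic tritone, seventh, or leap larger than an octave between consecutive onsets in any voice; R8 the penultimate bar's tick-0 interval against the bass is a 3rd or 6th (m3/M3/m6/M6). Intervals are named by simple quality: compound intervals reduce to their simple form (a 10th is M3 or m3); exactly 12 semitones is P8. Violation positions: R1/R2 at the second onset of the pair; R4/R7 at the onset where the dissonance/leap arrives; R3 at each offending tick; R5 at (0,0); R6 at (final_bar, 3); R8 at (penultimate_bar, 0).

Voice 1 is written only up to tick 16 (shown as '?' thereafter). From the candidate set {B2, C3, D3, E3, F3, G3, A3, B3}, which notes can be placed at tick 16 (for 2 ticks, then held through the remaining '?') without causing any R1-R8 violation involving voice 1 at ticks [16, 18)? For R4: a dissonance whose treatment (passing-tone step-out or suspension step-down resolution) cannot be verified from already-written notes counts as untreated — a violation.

B2: legal
C3: violates R4
D3: legal
E3: violates R4
F3: violates R4
G3: legal
A3: violates R4
B3: violates R2,R7

{B2, D3, G3}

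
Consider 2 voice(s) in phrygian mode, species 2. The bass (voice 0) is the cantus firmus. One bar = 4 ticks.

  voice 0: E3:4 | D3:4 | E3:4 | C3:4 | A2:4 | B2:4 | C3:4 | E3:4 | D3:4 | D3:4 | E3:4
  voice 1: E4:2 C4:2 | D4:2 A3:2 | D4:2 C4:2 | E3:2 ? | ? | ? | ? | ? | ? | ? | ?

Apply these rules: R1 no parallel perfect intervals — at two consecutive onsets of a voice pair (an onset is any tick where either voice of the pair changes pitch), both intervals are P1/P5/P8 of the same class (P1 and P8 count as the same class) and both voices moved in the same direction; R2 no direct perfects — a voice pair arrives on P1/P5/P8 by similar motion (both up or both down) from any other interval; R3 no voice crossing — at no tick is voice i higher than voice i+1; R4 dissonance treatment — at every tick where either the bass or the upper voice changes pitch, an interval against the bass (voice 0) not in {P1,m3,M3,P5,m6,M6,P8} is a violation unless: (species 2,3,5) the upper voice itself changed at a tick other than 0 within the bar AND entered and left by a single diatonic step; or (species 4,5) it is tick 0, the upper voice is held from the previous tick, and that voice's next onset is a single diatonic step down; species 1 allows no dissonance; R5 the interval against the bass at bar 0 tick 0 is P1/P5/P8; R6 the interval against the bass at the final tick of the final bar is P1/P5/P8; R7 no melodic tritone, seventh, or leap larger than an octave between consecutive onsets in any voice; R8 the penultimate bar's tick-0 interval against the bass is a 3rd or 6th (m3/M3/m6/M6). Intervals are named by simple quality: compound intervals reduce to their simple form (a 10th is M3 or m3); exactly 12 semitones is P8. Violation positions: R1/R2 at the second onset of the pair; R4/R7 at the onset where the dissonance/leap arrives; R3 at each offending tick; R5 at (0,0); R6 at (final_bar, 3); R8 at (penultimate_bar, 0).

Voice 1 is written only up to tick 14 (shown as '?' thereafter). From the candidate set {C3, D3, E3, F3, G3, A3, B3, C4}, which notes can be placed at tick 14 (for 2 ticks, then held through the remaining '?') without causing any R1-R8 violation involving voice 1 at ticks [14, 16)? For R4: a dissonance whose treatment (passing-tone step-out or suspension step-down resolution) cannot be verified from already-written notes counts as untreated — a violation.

{A3, C3, C4, E3, G3}

C3: legal
D3: violates R4
E3: legal
F3: violates R4
G3: legal
A3: legal
B3: violates R4
C4: legal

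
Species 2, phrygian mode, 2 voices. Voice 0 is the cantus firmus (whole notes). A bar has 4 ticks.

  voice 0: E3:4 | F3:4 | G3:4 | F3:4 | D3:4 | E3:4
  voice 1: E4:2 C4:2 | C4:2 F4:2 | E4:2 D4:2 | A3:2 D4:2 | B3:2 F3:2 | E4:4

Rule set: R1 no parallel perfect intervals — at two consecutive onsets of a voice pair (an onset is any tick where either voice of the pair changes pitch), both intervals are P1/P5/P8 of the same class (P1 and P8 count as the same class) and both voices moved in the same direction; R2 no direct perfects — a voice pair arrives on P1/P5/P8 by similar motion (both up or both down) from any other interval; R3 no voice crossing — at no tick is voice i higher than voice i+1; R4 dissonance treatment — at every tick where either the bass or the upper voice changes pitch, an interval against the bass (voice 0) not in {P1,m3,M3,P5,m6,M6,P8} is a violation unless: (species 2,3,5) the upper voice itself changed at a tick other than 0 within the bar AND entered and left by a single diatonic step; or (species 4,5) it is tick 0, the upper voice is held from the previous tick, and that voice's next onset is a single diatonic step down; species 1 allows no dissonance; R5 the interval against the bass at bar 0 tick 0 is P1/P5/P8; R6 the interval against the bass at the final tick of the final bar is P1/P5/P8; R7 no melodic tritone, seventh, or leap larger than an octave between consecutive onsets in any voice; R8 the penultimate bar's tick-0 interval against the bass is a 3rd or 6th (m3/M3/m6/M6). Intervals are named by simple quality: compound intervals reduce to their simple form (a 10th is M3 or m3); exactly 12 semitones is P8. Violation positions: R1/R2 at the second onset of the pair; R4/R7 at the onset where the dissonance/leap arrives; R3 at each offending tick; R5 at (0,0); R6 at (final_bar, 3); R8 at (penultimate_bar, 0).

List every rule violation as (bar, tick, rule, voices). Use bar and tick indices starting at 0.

(4, 2, R7, (1,))
(5, 0, R2, (0, 1))
(5, 0, R7, (1,))

bar 0: v0=E3 v1=E4 downbeat P8
bar 1: v0=F3 v1=C4 downbeat P5
bar 2: v0=G3 v1=E4 downbeat M6
bar 3: v0=F3 v1=A3 downbeat M3
bar 4: v0=D3 v1=B3 downbeat M6
bar 5: v0=E3 v1=E4 downbeat P8
  -> R7 @ bar 4 tick 2 v(1,): B3->F3 leap 6st
  -> R2 @ bar 5 tick 0 v(0, 1): D3/F3 m3 -> E3/E4 P8 similar
  -> R7 @ bar 5 tick 0 v(1,): F3->E4 leap 11st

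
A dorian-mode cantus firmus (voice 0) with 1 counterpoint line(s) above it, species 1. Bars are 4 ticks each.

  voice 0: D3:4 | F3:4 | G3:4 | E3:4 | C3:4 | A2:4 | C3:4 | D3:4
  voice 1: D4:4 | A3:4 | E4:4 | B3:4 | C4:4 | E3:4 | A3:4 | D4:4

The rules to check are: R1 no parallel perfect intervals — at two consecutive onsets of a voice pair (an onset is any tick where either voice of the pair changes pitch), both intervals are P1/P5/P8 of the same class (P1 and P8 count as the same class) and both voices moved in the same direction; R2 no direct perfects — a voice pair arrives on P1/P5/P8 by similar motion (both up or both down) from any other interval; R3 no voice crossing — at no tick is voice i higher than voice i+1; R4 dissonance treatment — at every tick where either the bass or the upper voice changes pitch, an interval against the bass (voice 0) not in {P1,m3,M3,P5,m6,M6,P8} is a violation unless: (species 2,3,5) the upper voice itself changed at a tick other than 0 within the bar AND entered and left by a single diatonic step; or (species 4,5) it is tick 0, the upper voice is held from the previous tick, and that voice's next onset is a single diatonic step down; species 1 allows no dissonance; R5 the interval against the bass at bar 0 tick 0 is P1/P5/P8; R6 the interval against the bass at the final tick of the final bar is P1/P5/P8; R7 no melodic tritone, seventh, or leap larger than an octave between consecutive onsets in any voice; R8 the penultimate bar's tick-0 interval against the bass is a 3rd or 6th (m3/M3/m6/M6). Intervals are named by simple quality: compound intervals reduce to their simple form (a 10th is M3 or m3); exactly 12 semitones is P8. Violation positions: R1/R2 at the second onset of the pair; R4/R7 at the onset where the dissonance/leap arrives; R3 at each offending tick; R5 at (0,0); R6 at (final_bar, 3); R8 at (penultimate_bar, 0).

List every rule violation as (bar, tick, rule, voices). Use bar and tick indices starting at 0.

(3, 0, R2, (0, 1))
(5, 0, R2, (0, 1))
(7, 0, R2, (0, 1))

bar 0: v0=D3 v1=D4 downbeat P8
bar 1: v0=F3 v1=A3 downbeat M3
bar 2: v0=G3 v1=E4 downbeat M6
bar 3: v0=E3 v1=B3 downbeat P5
bar 4: v0=C3 v1=C4 downbeat P8
bar 5: v0=A2 v1=E3 downbeat P5
bar 6: v0=C3 v1=A3 downbeat M6
bar 7: v0=D3 v1=D4 downbeat P8
  -> R2 @ bar 3 tick 0 v(0, 1): G3/E4 M6 -> E3/B3 P5 similar
  -> R2 @ bar 5 tick 0 v(0, 1): C3/C4 P8 -> A2/E3 P5 similar
  -> R2 @ bar 7 tick 0 v(0, 1): C3/A3 M6 -> D3/D4 P8 similar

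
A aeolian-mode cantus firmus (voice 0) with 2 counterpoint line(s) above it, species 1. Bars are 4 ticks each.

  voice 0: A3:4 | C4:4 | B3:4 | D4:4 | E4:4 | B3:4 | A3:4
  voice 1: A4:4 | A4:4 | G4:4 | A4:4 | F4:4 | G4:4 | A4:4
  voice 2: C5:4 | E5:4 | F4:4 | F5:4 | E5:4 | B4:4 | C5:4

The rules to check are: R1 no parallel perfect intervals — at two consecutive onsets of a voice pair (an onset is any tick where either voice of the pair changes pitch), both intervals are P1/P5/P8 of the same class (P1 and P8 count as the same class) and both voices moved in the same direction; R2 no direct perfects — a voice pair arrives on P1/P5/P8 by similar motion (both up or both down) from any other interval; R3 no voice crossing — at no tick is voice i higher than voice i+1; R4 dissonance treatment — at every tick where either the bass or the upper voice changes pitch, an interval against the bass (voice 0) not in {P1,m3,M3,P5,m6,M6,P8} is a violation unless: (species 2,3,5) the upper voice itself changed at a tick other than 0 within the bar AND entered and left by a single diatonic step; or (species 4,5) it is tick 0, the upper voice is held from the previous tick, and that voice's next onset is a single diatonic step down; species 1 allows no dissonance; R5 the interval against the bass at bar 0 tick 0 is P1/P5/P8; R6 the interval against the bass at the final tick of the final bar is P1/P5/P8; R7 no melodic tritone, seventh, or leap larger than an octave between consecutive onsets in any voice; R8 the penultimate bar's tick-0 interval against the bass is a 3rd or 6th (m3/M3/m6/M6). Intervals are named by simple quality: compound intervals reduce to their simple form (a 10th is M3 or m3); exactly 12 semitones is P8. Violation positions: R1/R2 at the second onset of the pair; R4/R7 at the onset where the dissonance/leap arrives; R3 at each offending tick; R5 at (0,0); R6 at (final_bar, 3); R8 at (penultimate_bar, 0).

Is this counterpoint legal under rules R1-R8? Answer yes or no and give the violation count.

No (12 violations)

bar 0: v0=A3 v1=A4 v2=C5 (m3)
bar 1: v0=C4 v1=A4 v2=E5 (M3)
bar 2: v0=B3 v1=G4 v2=F4 (TT)
bar 3: v0=D4 v1=A4 v2=F5 (m3)
bar 4: v0=E4 v1=F4 v2=E5 (P8)
bar 5: v0=B3 v1=G4 v2=B4 (P8)
bar 6: v0=A3 v1=A4 v2=C5 (m3)
  R5 @ bar0.0: opens on m3
  R3 @ bar2.0: G4 above F4
  R4 @ bar2.0: B3/F4 TT untreated
  R7 @ bar2.0: E5->F4 leap 11st
  R3 @ bar2.1: G4 above F4
  R3 @ bar2.2: G4 above F4
  R3 @ bar2.3: G4 above F4
  R2 @ bar3.0: B3/G4 m6 -> D4/A4 P5 similar
  R4 @ bar4.0: E4/F4 m2 untreated
  R1 @ bar5.0: E4/E5 P8 -> B3/B4 P8 similar
  R8 @ bar5.0: penult P8 not 3rd/6th
  R6 @ bar6.3: closes on m3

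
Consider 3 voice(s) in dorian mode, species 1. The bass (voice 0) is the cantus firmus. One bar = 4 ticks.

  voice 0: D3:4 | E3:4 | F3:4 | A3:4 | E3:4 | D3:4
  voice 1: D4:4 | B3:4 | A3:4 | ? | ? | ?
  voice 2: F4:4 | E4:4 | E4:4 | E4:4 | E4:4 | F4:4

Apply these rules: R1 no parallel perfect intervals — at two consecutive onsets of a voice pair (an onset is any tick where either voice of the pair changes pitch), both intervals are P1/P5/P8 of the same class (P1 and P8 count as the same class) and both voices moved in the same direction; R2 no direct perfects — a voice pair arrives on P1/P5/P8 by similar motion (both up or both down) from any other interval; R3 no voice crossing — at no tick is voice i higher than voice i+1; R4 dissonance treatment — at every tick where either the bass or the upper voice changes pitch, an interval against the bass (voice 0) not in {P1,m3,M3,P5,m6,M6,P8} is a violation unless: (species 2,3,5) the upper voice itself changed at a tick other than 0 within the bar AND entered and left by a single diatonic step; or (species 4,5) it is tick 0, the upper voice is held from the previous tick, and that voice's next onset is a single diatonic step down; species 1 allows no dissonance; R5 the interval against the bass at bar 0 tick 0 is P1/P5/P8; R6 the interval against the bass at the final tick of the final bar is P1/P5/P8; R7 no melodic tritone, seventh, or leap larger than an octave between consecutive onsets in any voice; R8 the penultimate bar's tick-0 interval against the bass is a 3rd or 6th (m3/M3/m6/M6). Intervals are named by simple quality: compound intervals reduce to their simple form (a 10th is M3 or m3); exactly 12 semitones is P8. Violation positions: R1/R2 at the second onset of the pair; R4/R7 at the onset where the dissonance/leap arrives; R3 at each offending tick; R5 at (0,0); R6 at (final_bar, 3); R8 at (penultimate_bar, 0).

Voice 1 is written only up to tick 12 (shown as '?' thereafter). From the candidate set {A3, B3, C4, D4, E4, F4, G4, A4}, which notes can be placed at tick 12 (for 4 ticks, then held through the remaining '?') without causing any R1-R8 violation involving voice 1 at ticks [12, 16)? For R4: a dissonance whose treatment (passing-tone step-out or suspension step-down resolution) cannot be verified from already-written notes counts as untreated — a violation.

A3: legal
B3: violates R4
C4: legal
D4: violates R4
E4: violates R2
F4: violates R3
G4: violates R3,R4,R7
A4: violates R2,R3

{A3, C4}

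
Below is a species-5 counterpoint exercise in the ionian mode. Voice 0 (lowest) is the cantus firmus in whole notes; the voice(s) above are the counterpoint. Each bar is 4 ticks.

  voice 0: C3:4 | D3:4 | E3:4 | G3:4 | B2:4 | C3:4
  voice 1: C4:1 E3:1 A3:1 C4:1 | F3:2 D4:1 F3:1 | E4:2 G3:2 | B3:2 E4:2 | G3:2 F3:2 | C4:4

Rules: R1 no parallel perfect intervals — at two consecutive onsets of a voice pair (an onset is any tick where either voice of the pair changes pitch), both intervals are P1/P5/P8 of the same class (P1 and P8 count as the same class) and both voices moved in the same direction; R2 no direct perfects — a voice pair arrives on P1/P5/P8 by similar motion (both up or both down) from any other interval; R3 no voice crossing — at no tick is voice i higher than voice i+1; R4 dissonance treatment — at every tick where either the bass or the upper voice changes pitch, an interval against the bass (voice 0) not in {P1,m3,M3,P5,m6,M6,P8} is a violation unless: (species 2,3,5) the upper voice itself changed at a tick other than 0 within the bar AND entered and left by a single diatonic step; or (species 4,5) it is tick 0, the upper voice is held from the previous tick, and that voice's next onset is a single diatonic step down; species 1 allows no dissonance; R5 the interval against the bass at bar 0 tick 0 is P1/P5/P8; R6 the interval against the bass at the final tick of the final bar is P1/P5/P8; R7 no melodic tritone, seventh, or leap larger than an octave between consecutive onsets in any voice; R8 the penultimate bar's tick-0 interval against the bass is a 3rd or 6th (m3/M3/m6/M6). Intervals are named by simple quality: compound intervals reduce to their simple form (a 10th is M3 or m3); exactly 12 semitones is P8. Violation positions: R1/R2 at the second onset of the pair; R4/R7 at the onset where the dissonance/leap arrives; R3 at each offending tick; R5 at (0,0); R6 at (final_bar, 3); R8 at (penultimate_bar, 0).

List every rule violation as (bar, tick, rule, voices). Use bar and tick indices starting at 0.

(2, 0, R2, (0, 1))
(2, 0, R7, (1,))
(4, 2, R4, (0, 1))
(5, 0, R2, (0, 1))

bar 0: v0=C3 v1=C4 downbeat P8
bar 1: v0=D3 v1=F3 downbeat m3
bar 2: v0=E3 v1=E4 downbeat P8
bar 3: v0=G3 v1=B3 downbeat M3
bar 4: v0=B2 v1=G3 downbeat m6
bar 5: v0=C3 v1=C4 downbeat P8
  -> R2 @ bar 2 tick 0 v(0, 1): D3/F3 m3 -> E3/E4 P8 similar
  -> R7 @ bar 2 tick 0 v(1,): F3->E4 leap 11st
  -> R4 @ bar 4 tick 2 v(0, 1): B2/F3 TT untreated
  -> R2 @ bar 5 tick 0 v(0, 1): B2/F3 TT -> C3/C4 P8 similar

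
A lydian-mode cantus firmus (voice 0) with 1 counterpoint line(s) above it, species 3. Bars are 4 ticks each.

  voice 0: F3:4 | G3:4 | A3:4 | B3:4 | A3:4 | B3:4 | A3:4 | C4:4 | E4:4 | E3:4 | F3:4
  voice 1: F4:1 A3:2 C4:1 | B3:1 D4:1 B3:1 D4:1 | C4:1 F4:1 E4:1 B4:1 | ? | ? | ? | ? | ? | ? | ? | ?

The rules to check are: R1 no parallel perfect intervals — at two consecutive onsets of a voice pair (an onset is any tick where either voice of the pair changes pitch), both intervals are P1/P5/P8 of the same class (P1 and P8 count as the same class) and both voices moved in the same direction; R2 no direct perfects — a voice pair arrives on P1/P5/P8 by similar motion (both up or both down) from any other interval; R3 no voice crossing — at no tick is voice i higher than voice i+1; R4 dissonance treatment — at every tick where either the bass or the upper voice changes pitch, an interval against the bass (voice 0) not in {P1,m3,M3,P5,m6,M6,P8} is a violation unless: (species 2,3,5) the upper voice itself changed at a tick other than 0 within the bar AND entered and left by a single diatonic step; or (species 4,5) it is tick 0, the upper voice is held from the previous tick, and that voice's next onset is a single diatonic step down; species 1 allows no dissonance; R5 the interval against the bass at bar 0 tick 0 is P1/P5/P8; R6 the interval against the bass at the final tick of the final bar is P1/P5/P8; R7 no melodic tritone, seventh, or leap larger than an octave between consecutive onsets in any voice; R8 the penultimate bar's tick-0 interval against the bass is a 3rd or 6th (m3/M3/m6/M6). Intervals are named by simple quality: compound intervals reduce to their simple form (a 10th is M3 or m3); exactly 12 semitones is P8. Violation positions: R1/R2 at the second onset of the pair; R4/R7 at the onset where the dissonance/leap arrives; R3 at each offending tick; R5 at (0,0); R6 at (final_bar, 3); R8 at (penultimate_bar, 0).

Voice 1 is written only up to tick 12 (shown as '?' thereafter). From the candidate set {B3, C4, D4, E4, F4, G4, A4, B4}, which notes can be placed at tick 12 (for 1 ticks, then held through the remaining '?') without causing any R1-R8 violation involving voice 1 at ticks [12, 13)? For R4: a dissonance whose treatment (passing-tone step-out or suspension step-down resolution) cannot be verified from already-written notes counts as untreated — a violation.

{B3, B4, D4, G4}

B3: legal
C4: violates R4,R7
D4: legal
E4: violates R4
F4: violates R4,R7
G4: legal
A4: violates R4
B4: legal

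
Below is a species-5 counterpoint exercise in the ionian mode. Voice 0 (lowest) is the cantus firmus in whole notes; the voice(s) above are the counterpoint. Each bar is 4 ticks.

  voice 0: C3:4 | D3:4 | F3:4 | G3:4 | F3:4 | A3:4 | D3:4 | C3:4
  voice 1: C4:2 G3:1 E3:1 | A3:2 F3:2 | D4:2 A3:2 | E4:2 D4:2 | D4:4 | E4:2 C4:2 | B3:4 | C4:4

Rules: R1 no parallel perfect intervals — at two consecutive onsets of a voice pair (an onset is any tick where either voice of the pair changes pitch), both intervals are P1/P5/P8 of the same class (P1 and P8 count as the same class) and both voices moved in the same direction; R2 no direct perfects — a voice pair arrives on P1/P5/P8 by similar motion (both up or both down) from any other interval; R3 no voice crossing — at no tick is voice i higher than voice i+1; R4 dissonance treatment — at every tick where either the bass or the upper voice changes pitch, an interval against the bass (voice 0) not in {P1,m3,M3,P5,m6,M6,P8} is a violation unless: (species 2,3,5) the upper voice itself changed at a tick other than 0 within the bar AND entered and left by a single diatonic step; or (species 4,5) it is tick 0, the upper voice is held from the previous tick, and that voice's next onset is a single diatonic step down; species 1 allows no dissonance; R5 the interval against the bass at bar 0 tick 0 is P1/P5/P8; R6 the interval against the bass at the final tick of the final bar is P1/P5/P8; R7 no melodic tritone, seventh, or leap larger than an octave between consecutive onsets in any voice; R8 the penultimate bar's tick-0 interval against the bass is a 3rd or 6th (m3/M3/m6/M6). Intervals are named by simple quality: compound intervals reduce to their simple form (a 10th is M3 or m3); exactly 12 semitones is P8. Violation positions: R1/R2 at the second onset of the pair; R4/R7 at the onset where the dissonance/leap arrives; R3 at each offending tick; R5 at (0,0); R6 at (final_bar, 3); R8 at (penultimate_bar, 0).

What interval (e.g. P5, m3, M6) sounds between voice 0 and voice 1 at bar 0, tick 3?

voice 0=C3 voice 1=E3 -> M3

M3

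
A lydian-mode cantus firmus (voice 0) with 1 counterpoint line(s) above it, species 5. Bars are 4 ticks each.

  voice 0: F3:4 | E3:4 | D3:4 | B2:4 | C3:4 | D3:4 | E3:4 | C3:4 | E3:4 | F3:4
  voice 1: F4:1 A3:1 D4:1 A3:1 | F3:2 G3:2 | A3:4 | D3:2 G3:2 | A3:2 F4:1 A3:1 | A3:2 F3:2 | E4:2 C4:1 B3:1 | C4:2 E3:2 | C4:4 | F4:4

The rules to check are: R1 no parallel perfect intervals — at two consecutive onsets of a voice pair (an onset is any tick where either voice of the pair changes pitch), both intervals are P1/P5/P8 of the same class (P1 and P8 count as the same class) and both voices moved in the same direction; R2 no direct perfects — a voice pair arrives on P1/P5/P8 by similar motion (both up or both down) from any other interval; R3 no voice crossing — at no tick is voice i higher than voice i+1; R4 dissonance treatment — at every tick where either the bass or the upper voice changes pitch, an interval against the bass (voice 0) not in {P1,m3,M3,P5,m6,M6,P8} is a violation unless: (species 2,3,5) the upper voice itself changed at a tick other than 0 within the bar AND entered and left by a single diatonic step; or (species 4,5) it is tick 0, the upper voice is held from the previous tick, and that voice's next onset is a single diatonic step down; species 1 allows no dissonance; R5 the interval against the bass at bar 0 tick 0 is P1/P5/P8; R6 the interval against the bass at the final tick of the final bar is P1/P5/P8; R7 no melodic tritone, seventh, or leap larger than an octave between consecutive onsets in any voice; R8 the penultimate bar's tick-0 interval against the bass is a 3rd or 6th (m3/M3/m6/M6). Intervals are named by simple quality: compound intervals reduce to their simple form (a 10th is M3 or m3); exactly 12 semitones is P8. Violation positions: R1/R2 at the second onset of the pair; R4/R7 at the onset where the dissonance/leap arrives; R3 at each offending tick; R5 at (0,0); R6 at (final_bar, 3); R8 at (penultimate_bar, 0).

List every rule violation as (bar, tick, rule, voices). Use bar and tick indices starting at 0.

(1, 0, R4, (0, 1))
(4, 2, R4, (0, 1))
(6, 0, R2, (0, 1))
(6, 0, R7, (1,))
(9, 0, R2, (0, 1))

bar 0: v0=F3 v1=F4 downbeat P8
bar 1: v0=E3 v1=F3 downbeat m2
bar 2: v0=D3 v1=A3 downbeat P5
bar 3: v0=B2 v1=D3 downbeat m3
bar 4: v0=C3 v1=A3 downbeat M6
bar 5: v0=D3 v1=A3 downbeat P5
bar 6: v0=E3 v1=E4 downbeat P8
bar 7: v0=C3 v1=C4 downbeat P8
bar 8: v0=E3 v1=C4 downbeat m6
bar 9: v0=F3 v1=F4 downbeat P8
  -> R4 @ bar 1 tick 0 v(0, 1): E3/F3 m2 untreated
  -> R4 @ bar 4 tick 2 v(0, 1): C3/F4 P4 untreated
  -> R2 @ bar 6 tick 0 v(0, 1): D3/F3 m3 -> E3/E4 P8 similar
  -> R7 @ bar 6 tick 0 v(1,): F3->E4 leap 11st
  -> R2 @ bar 9 tick 0 v(0, 1): E3/C4 m6 -> F3/F4 P8 similar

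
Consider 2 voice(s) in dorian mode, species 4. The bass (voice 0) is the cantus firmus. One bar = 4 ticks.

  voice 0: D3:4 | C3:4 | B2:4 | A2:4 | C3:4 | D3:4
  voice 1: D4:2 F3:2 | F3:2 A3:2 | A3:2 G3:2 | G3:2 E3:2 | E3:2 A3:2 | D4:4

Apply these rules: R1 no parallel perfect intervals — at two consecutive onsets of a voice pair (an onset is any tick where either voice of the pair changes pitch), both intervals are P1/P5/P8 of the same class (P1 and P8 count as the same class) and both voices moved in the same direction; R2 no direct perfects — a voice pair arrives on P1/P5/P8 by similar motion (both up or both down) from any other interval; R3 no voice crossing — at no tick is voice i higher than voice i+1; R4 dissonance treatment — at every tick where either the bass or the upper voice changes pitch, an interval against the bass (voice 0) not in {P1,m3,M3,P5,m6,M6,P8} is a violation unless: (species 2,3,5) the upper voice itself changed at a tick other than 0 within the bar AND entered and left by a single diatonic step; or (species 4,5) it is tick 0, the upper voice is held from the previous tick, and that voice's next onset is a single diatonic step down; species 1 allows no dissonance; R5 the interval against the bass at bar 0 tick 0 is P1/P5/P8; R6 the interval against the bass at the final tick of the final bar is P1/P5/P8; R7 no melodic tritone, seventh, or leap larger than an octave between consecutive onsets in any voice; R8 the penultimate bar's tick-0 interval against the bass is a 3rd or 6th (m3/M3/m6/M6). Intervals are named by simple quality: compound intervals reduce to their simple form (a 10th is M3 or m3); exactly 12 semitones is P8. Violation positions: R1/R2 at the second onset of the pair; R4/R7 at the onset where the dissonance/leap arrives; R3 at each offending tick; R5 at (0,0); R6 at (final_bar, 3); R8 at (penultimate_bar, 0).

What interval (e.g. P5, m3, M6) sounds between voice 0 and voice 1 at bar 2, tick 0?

m7

voice 0=B2 voice 1=A3 -> m7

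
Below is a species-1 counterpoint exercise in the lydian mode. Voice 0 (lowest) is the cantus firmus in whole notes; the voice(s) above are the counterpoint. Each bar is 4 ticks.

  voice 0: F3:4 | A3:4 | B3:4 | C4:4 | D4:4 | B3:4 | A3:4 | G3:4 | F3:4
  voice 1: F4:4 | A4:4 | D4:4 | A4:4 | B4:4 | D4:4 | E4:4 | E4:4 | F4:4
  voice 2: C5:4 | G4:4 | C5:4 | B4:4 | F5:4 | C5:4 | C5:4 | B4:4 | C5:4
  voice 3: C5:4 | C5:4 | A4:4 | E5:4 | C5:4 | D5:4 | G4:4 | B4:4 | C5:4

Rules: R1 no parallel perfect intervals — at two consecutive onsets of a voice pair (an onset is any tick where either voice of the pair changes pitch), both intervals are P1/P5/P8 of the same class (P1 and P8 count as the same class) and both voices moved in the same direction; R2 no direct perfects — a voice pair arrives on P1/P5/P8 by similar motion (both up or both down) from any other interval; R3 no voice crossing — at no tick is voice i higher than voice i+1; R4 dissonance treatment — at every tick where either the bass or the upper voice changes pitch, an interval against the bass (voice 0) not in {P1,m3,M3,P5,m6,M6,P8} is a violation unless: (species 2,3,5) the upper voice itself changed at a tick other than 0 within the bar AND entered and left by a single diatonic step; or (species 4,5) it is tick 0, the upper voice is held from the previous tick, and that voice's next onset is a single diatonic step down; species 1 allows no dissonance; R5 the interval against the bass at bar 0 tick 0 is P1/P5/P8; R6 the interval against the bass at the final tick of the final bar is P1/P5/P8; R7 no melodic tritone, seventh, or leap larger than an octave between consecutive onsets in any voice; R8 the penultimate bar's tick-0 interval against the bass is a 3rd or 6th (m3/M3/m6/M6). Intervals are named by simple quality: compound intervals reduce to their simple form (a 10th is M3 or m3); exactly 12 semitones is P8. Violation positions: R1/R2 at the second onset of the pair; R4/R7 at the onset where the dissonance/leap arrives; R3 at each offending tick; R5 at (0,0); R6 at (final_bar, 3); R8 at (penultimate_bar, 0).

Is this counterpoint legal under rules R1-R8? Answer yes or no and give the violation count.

bar 0: v0=F3 v1=F4 v2=C5 v3=C5 (P5)
bar 1: v0=A3 v1=A4 v2=G4 v3=C5 (m3)
bar 2: v0=B3 v1=D4 v2=C5 v3=A4 (m7)
bar 3: v0=C4 v1=A4 v2=B4 v3=E5 (M3)
bar 4: v0=D4 v1=B4 v2=F5 v3=C5 (m7)
bar 5: v0=B3 v1=D4 v2=C5 v3=D5 (m3)
bar 6: v0=A3 v1=E4 v2=C5 v3=G4 (m7)
bar 7: v0=G3 v1=E4 v2=B4 v3=B4 (M3)
bar 8: v0=F3 v1=F4 v2=C5 v3=C5 (P5)
  R1 @ bar1.0: F3/F4 P8 -> A3/A4 P8 similar
  R3 @ bar1.0: A4 above G4
  R4 @ bar1.0: A3/G4 m7 untreated
  R3 @ bar1.1: A4 above G4
  R3 @ bar1.2: A4 above G4
  R3 @ bar1.3: A4 above G4
  R2 @ bar2.0: A4/C5 m3 -> D4/A4 P5 similar
  R3 @ bar2.0: C5 above A4
  R4 @ bar2.0: B3/C5 m2 untreated
  R4 @ bar2.0: B3/A4 m7 untreated
  R3 @ bar2.1: C5 above A4
  R3 @ bar2.2: C5 above A4
  R3 @ bar2.3: C5 above A4
  R1 @ bar3.0: D4/A4 P5 -> A4/E5 P5 similar
  R4 @ bar3.0: C4/B4 M7 untreated
  R3 @ bar4.0: F5 above C5
  R4 @ bar4.0: D4/C5 m7 untreated
  R7 @ bar4.0: B4->F5 leap 6st
  R3 @ bar4.1: F5 above C5
  R3 @ bar4.2: F5 above C5
  R3 @ bar4.3: F5 above C5
  R4 @ bar5.0: B3/C5 m2 untreated
  R3 @ bar6.0: C5 above G4
  R4 @ bar6.0: A3/G4 m7 untreated
  R3 @ bar6.1: C5 above G4
  R3 @ bar6.2: C5 above G4
  R3 @ bar6.3: C5 above G4
  R1 @ bar8.0: E4/B4 P5 -> F4/C5 P5 similar
  R1 @ bar8.0: E4/B4 P5 -> F4/C5 P5 similar
  R1 @ bar8.0: B4/B4 P1 -> C5/C5 P1 similar

No (30 violations)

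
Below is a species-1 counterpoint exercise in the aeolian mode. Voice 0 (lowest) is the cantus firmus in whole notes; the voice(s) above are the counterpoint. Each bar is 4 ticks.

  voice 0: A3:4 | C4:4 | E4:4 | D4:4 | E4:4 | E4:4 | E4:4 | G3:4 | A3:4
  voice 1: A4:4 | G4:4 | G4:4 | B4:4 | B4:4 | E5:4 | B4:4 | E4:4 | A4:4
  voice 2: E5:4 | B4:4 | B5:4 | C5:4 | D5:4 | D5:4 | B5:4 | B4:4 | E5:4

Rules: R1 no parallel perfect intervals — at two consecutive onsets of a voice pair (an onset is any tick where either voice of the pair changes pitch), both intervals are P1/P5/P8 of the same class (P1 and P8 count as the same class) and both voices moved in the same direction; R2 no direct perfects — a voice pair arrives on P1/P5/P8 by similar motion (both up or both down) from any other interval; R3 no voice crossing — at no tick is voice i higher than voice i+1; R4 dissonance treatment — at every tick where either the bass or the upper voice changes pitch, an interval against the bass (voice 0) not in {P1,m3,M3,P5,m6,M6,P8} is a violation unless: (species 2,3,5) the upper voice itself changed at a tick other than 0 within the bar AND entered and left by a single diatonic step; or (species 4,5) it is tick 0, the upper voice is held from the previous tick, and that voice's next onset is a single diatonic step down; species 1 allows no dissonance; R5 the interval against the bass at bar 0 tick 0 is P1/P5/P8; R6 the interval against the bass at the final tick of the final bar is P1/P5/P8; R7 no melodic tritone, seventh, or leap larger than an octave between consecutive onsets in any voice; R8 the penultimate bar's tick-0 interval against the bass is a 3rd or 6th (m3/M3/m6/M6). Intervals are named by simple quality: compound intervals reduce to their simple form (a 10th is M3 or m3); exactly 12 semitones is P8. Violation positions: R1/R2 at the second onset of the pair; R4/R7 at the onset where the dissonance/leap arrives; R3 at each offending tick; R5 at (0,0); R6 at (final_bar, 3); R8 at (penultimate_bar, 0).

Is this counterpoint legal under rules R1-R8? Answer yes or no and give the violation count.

No (13 violations)

bar 0: v0=A3 v1=A4 v2=E5 (P5)
bar 1: v0=C4 v1=G4 v2=B4 (M7)
bar 2: v0=E4 v1=G4 v2=B5 (P5)
bar 3: v0=D4 v1=B4 v2=C5 (m7)
bar 4: v0=E4 v1=B4 v2=D5 (m7)
bar 5: v0=E4 v1=E5 v2=D5 (m7)
bar 6: v0=E4 v1=B4 v2=B5 (P5)
bar 7: v0=G3 v1=E4 v2=B4 (M3)
bar 8: v0=A3 v1=A4 v2=E5 (P5)
  R4 @ bar1.0: C4/B4 M7 untreated
  R2 @ bar2.0: C4/B4 M7 -> E4/B5 P5 similar
  R4 @ bar3.0: D4/C5 m7 untreated
  R7 @ bar3.0: B5->C5 leap 11st
  R4 @ bar4.0: E4/D5 m7 untreated
  R3 @ bar5.0: E5 above D5
  R3 @ bar5.1: E5 above D5
  R3 @ bar5.2: E5 above D5
  R3 @ bar5.3: E5 above D5
  R2 @ bar7.0: B4/B5 P8 -> E4/B4 P5 similar
  R1 @ bar8.0: E4/B4 P5 -> A4/E5 P5 similar
  R2 @ bar8.0: G3/E4 M6 -> A3/A4 P8 similar
  R2 @ bar8.0: G3/B4 M3 -> A3/E5 P5 similar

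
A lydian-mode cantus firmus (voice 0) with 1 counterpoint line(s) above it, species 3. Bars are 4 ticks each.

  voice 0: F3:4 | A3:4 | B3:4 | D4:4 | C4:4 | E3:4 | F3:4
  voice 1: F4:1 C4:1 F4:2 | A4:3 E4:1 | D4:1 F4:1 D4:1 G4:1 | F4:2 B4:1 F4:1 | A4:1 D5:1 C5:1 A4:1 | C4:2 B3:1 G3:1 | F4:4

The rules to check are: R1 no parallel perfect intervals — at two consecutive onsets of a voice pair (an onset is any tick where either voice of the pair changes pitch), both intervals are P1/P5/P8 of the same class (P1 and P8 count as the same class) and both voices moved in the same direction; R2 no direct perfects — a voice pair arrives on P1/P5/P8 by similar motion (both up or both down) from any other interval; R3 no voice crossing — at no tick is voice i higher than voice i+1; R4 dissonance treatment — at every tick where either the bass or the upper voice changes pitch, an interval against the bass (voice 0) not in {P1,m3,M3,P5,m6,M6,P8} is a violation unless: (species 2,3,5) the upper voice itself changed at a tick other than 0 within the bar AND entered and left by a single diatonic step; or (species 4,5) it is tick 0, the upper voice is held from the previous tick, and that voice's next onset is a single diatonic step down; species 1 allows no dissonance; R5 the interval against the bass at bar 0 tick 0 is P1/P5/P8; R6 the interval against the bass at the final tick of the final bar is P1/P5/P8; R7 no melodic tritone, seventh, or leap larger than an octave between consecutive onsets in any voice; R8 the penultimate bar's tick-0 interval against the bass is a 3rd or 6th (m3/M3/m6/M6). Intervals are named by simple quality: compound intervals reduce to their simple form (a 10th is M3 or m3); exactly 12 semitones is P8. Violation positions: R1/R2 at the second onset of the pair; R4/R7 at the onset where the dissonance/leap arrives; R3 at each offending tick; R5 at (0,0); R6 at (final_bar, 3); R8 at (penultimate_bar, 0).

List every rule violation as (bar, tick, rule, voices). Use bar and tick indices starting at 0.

(1, 0, R1, (0, 1))
(2, 1, R4, (0, 1))
(3, 2, R7, (1,))
(3, 3, R7, (1,))
(4, 1, R4, (0, 1))
(6, 0, R2, (0, 1))
(6, 0, R7, (1,))

bar 0: v0=F3 v1=F4 downbeat P8
bar 1: v0=A3 v1=A4 downbeat P8
bar 2: v0=B3 v1=D4 downbeat m3
bar 3: v0=D4 v1=F4 downbeat m3
bar 4: v0=C4 v1=A4 downbeat M6
bar 5: v0=E3 v1=C4 downbeat m6
bar 6: v0=F3 v1=F4 downbeat P8
  -> R1 @ bar 1 tick 0 v(0, 1): F3/F4 P8 -> A3/A4 P8 similar
  -> R4 @ bar 2 tick 1 v(0, 1): B3/F4 TT untreated
  -> R7 @ bar 3 tick 2 v(1,): F4->B4 leap 6st
  -> R7 @ bar 3 tick 3 v(1,): B4->F4 leap 6st
  -> R4 @ bar 4 tick 1 v(0, 1): C4/D5 M2 untreated
  -> R2 @ bar 6 tick 0 v(0, 1): E3/G3 m3 -> F3/F4 P8 similar
  -> R7 @ bar 6 tick 0 v(1,): G3->F4 leap 10st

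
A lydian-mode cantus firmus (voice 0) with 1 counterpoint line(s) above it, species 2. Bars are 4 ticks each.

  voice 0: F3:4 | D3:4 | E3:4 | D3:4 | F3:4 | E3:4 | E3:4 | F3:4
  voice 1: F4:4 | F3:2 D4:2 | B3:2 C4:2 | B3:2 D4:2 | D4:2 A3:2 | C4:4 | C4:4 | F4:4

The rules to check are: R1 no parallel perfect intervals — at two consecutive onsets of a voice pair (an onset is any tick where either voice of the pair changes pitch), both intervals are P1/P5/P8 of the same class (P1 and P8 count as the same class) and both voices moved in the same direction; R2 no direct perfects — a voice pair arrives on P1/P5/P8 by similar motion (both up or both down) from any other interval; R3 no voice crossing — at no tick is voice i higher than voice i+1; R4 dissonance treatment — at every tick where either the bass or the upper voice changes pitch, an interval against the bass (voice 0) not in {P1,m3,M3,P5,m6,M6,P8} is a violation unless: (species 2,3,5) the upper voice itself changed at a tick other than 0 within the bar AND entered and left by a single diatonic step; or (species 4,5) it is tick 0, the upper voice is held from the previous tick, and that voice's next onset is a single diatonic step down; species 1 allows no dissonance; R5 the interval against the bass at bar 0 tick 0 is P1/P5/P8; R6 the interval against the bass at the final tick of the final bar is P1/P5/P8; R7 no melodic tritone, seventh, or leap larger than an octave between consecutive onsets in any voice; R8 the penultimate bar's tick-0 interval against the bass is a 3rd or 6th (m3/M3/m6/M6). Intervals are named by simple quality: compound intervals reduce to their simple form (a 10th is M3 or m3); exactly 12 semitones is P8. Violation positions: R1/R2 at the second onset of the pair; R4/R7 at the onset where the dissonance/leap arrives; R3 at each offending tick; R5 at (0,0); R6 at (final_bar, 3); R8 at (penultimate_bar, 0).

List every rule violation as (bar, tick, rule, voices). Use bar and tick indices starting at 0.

(7, 0, R2, (0, 1))

bar 0: v0=F3 v1=F4 downbeat P8
bar 1: v0=D3 v1=F3 downbeat m3
bar 2: v0=E3 v1=B3 downbeat P5
bar 3: v0=D3 v1=B3 downbeat M6
bar 4: v0=F3 v1=D4 downbeat M6
bar 5: v0=E3 v1=C4 downbeat m6
bar 6: v0=E3 v1=C4 downbeat m6
bar 7: v0=F3 v1=F4 downbeat P8
  -> R2 @ bar 7 tick 0 v(0, 1): E3/C4 m6 -> F3/F4 P8 similar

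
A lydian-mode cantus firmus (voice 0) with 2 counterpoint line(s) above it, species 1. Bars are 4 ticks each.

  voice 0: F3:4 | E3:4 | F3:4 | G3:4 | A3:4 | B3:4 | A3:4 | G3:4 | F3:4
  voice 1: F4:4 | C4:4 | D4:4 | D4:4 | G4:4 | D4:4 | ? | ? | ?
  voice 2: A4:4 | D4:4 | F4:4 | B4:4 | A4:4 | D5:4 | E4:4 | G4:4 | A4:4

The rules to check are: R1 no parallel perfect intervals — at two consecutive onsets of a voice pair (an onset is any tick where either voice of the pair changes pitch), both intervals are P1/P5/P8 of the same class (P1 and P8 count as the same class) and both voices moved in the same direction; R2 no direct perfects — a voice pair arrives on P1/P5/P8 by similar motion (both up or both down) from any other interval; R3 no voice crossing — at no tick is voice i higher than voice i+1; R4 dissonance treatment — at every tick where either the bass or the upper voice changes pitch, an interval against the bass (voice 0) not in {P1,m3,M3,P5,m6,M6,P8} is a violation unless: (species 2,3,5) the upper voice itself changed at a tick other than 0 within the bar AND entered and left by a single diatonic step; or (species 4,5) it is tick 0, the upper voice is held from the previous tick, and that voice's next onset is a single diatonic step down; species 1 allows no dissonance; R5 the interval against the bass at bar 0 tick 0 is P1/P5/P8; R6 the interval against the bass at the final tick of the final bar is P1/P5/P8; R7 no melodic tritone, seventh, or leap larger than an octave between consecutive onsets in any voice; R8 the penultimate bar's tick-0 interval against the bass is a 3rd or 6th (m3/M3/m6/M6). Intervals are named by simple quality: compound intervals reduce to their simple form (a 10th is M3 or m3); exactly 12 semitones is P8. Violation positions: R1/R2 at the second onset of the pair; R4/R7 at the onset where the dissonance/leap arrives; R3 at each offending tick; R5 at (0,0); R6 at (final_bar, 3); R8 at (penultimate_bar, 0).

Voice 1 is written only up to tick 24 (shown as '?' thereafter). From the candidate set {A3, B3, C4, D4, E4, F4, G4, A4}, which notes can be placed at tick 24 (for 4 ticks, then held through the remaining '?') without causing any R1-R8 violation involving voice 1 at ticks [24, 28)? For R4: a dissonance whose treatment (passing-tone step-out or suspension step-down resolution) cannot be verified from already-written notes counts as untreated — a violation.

A3: violates R2
B3: violates R4
C4: legal
D4: violates R4
E4: legal
F4: violates R3
G4: violates R3,R4
A4: violates R3

{C4, E4}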